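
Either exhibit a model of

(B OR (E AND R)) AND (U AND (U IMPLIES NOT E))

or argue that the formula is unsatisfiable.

E = False, B = True, R = True, U = True

  B OR (E AND R) = True
    E AND R = False
  U AND (U IMPLIES NOT E) = True
    U IMPLIES NOT E = True
      NOT E = True
Both conjuncts True, so the formula holds.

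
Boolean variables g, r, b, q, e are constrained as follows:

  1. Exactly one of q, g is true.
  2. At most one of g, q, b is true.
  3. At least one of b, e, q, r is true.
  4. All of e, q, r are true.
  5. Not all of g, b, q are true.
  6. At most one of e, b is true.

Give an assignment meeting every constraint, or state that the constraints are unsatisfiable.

g: False; r: True; b: False; q: True; e: True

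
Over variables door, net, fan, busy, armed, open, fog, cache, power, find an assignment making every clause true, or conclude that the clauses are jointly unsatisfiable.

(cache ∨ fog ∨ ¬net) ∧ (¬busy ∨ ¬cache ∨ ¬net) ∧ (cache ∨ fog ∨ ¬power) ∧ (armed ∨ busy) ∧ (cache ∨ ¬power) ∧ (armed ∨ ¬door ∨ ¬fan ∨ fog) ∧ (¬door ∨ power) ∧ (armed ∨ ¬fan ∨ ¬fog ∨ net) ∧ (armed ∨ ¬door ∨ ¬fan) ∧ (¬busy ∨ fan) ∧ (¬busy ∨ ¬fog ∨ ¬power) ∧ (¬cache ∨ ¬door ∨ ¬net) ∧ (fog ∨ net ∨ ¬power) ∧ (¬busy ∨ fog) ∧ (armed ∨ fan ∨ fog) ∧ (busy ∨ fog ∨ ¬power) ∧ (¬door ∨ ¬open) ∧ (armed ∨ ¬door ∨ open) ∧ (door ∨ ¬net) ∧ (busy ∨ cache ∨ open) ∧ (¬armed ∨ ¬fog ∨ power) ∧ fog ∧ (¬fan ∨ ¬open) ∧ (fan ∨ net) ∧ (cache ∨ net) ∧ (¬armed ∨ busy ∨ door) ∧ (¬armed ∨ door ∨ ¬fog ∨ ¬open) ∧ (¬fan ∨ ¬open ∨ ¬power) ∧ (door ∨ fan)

Unit clause (fog) forces fog = True.
Set door = True.
  then (¬door ∨ power) forces power = True.
  then (¬busy ∨ ¬fog ∨ ¬power) forces busy = False.
  then (¬door ∨ ¬open) forces open = False.
  then (armed ∨ ¬door ∨ open) forces armed = True.
  then (busy ∨ cache ∨ open) forces cache = True.
  then (¬cache ∨ ¬door ∨ ¬net) forces net = False.
  then (fan ∨ net) forces fan = True.
All clauses satisfied.

door=T, net=F, fan=T, busy=F, armed=T, open=F, fog=T, cache=T, power=T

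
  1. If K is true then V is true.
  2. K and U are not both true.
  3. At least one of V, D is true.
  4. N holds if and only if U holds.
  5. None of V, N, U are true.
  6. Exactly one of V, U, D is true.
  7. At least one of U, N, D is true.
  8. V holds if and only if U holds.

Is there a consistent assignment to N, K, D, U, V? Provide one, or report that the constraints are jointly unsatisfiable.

N = False; K = False; D = True; U = False; V = False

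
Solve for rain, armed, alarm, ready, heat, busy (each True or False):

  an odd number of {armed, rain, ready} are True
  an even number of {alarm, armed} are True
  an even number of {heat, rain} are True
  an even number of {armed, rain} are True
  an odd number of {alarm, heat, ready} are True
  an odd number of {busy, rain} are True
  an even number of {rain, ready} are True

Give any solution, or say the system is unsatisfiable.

rain = True; armed = True; alarm = True; ready = True; heat = True; busy = False

{armed, rain, ready}: 3 true → odd ✓
{alarm, armed}: 2 true → even ✓
{heat, rain}: 2 true → even ✓
{armed, rain}: 2 true → even ✓
{alarm, heat, ready}: 3 true → odd ✓
{busy, rain}: 1 true → odd ✓
{rain, ready}: 2 true → even ✓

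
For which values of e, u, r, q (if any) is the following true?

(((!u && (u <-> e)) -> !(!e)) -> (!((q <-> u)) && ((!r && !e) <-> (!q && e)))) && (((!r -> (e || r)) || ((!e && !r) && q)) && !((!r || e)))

e: False, u: False, r: True, q: False

  ((!u && (u <-> e)) -> !(!e)) -> (!((q <-> u)) && ((!r && !e) <-> (!q && e))) = True
    (!u && (u <-> e)) -> !(!e) = False
      !u && (u <-> e) = True
        !u = True
        u <-> e = True
      !(!e) = False
        !e = True
    !((q <-> u)) && ((!r && !e) <-> (!q && e)) = False
      !((q <-> u)) = False
        q <-> u = True
      (!r && !e) <-> (!q && e) = True
        !r && !e = False
          !r = False
          !e = True
        !q && e = False
          !q = True
  ((!r -> (e || r)) || ((!e && !r) && q)) && !((!r || e)) = True
    (!r -> (e || r)) || ((!e && !r) && q) = True
      !r -> (e || r) = True
        !r = False
        e || r = True
      (!e && !r) && q = False
        !e && !r = False
          !e = True
          !r = False
    !((!r || e)) = True
      !r || e = False
        !r = False
Both conjuncts True, so the formula holds.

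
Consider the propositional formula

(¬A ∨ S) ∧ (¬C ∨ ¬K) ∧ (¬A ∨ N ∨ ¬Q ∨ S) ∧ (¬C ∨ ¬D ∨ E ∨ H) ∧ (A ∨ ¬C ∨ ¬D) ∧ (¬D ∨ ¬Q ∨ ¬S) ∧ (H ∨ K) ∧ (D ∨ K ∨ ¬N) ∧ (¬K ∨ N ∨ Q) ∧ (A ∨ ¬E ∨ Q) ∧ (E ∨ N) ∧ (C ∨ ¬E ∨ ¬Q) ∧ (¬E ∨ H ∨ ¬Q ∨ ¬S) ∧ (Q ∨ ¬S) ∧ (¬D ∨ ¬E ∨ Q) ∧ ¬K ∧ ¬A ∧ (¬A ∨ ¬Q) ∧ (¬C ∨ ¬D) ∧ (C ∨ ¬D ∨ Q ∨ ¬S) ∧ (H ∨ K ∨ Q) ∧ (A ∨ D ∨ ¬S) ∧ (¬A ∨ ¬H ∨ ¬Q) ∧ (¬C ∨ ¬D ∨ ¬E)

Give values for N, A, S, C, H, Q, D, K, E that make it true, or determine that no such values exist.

N=F; A=F; S=F; C=T; H=T; Q=T; D=F; K=F; E=T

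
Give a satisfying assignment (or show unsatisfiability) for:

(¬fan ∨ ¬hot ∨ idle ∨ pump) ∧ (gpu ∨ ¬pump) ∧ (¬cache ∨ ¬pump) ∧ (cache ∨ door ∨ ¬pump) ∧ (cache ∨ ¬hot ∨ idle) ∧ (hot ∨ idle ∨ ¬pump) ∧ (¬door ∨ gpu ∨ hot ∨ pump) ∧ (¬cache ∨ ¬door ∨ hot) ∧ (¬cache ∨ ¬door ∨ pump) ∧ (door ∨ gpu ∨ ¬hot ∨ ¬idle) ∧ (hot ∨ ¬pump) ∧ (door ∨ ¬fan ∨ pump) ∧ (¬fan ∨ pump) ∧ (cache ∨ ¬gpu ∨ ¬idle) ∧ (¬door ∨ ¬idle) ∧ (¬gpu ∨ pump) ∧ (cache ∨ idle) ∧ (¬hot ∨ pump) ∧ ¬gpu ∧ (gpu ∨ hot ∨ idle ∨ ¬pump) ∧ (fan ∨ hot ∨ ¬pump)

Unit clause (¬gpu) forces gpu = False.
In (gpu ∨ ¬pump) only ¬pump is left, so pump = False.
In (¬fan ∨ pump) only ¬fan is left, so fan = False.
In (¬hot ∨ pump) only ¬hot is left, so hot = False.
In (¬door ∨ gpu ∨ hot ∨ pump) only ¬door is left, so door = False.
Set idle = True.
Set cache = False.
All clauses satisfied.

idle=T, cache=F, hot=F, fan=F, gpu=F, door=F, pump=F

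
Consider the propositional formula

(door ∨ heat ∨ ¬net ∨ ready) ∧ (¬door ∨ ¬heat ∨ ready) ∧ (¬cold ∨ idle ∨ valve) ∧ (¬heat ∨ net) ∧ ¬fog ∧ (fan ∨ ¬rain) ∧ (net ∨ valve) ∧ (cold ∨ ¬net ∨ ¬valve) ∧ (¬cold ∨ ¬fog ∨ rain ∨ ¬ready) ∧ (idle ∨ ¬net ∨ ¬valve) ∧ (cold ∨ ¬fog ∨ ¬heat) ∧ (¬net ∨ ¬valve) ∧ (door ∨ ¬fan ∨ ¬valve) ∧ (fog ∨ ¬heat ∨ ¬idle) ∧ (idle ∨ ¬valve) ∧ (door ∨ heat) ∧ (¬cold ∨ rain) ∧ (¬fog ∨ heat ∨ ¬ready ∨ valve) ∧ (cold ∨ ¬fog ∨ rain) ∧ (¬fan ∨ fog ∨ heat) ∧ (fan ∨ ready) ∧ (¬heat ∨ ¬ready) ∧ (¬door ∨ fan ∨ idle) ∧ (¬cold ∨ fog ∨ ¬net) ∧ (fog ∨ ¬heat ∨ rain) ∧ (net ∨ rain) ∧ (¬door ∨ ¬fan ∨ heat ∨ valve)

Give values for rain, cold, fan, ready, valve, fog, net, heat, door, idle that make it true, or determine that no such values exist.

rain=T, cold=F, fan=T, ready=F, valve=F, fog=F, net=T, heat=T, door=F, idle=F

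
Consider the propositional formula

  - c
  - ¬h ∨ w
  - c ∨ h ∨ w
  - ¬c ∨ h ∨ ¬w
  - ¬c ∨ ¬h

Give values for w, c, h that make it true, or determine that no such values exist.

w = False; c = True; h = False

Unit clause (c) forces c = True.
In (¬c ∨ ¬h) only ¬h is left, so h = False.
In (¬c ∨ h ∨ ¬w) only ¬w is left, so w = False.
Check each clause:
  (c): c holds.
  (¬h ∨ w): ¬h holds.
  (c ∨ h ∨ w): c holds.
  (¬c ∨ h ∨ ¬w): ¬w holds.
  (¬c ∨ ¬h): ¬h holds.
All clauses satisfied.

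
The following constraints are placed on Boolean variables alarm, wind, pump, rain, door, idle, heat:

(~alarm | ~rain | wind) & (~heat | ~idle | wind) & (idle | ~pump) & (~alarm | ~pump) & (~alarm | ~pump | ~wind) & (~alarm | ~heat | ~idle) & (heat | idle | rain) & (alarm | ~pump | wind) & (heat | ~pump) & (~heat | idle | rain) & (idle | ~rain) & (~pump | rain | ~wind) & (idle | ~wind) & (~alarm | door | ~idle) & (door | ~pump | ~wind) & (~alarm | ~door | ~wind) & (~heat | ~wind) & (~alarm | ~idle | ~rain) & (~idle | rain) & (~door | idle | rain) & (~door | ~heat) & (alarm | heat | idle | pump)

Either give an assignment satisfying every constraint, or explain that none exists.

Set alarm = False.
Set wind = False.
  then (alarm | ~pump | wind) forces pump = False.
Try rain = False:
  (~idle | rain) forces idle = False.
  (heat | idle | rain) forces heat = True.
  clause (~heat | idle | rain) is falsified — backtrack.
So rain = True.
  then (idle | ~rain) forces idle = True.
  then (~heat | ~idle | wind) forces heat = False.
Set door = True.
All clauses satisfied.

alarm = False, wind = False, pump = False, rain = True, door = True, idle = True, heat = False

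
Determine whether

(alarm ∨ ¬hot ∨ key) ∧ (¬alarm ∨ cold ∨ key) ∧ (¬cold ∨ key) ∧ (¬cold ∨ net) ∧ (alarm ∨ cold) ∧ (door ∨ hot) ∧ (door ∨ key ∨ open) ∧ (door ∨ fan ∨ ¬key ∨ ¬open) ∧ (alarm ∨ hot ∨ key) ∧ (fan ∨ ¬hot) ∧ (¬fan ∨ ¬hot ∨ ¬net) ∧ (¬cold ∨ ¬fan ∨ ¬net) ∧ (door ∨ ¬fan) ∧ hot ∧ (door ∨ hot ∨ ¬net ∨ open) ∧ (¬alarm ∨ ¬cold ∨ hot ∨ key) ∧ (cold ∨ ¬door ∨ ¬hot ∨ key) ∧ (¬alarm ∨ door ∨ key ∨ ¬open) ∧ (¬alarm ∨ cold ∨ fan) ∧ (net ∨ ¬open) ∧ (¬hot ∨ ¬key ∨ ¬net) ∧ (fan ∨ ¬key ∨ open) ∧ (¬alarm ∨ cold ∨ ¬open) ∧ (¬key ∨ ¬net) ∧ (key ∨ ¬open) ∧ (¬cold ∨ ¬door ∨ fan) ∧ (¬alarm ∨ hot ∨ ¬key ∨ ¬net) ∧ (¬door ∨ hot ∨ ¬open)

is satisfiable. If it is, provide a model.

Unit clause (hot) forces hot = True.
In (fan ∨ ¬hot) only fan is left, so fan = True.
In (¬fan ∨ ¬hot ∨ ¬net) only ¬net is left, so net = False.
In (door ∨ ¬fan) only door is left, so door = True.
In (net ∨ ¬open) only ¬open is left, so open = False.
In (¬cold ∨ net) only ¬cold is left, so cold = False.
In (alarm ∨ cold) only alarm is left, so alarm = True.
In (cold ∨ ¬door ∨ ¬hot ∨ key) only key is left, so key = True.
All clauses satisfied.

door = True; open = False; net = False; key = True; fan = True; alarm = True; hot = True; cold = False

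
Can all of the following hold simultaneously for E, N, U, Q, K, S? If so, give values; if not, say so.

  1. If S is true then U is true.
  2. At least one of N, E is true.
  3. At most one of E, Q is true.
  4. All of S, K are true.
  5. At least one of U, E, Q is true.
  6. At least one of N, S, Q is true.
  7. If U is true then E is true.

E=T, N=T, U=T, Q=F, K=T, S=T

  (1) S=T ⇒ U: T ✓
  (2) {N, E}: 2 true — at least one ✓
  (3) {E, Q}: 1 true — at most one ✓
  (4) {S, K}: all 2 true ✓
  (5) {U, E, Q}: 2 true — at least one ✓
  (6) {N, S, Q}: 2 true — at least one ✓
  (7) U=T ⇒ E: T ✓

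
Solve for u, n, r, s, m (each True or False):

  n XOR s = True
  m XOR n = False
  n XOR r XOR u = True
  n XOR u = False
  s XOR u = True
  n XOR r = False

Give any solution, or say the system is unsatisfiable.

u = True, n = True, r = True, s = False, m = True

n XOR s = T XOR F = True ✓
m XOR n = T XOR T = False ✓
n XOR r XOR u = T XOR T XOR T = True ✓
n XOR u = T XOR T = False ✓
s XOR u = F XOR T = True ✓
n XOR r = T XOR T = False ✓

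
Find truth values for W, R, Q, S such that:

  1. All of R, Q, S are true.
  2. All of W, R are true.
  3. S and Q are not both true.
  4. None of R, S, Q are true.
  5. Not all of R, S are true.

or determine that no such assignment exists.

Case R = True:
  Constraint (4) is violated (R=T) — contradiction.
Case R = False:
  Constraint (1) is violated (R=F) — contradiction.
Both cases fail — unsatisfiable.

Unsatisfiable — no assignment works.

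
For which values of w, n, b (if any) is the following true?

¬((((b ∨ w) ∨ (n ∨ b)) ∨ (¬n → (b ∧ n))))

w = False; n = False; b = False

  ¬((((b ∨ w) ∨ (n ∨ b)) ∨ (¬n → (b ∧ n)))) = True
    ((b ∨ w) ∨ (n ∨ b)) ∨ (¬n → (b ∧ n)) = False
      (b ∨ w) ∨ (n ∨ b) = False
        b ∨ w = False
        n ∨ b = False
      ¬n → (b ∧ n) = False
        ¬n = True
        b ∧ n = False
The formula evaluates to True.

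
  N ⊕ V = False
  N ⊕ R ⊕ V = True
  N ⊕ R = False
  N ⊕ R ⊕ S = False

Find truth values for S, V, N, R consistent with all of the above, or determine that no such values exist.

S = False, V = True, N = True, R = True

N ⊕ V = T ⊕ T = False ✓
N ⊕ R ⊕ V = T ⊕ T ⊕ T = True ✓
N ⊕ R = T ⊕ T = False ✓
N ⊕ R ⊕ S = T ⊕ T ⊕ F = False ✓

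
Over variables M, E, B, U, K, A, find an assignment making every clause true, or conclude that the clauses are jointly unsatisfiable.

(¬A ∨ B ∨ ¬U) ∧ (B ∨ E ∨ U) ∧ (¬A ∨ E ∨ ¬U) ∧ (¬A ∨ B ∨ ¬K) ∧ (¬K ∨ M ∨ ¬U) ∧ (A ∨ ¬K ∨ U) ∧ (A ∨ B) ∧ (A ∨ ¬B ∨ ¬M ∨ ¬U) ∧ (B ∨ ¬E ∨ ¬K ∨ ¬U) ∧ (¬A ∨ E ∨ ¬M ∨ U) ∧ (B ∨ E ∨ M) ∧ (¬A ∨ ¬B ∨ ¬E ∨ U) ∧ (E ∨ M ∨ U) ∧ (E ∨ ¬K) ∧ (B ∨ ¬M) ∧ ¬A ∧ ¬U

M=T, E=T, B=T, U=F, K=F, A=F

Unit clause (¬A) forces A = False.
Unit clause (¬U) forces U = False.
In (A ∨ ¬K ∨ U) only ¬K is left, so K = False.
In (A ∨ B) only B is left, so B = True.
Set M = True.
Set E = True.
All clauses satisfied.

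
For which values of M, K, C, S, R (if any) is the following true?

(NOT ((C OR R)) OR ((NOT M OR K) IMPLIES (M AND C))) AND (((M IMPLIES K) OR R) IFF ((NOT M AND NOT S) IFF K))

M = True; K = False; C = True; S = False; R = True

  NOT ((C OR R)) OR ((NOT M OR K) IMPLIES (M AND C)) = True
    NOT ((C OR R)) = False
      C OR R = True
    (NOT M OR K) IMPLIES (M AND C) = True
      NOT M OR K = False
        NOT M = False
      M AND C = True
  ((M IMPLIES K) OR R) IFF ((NOT M AND NOT S) IFF K) = True
    (M IMPLIES K) OR R = True
      M IMPLIES K = False
    (NOT M AND NOT S) IFF K = True
      NOT M AND NOT S = False
        NOT M = False
        NOT S = True
Both conjuncts True, so the formula holds.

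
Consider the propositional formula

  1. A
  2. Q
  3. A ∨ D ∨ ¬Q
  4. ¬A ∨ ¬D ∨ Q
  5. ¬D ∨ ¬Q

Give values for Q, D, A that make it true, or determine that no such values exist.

Q = True, D = False, A = True

Unit clause (A) forces A = True.
Unit clause (Q) forces Q = True.
In (¬D ∨ ¬Q) only ¬D is left, so D = False.
Check each clause:
  (A): A holds.
  (Q): Q holds.
  (A ∨ D ∨ ¬Q): A holds.
  (¬A ∨ ¬D ∨ Q): ¬D holds.
  (¬D ∨ ¬Q): ¬D holds.
All clauses satisfied.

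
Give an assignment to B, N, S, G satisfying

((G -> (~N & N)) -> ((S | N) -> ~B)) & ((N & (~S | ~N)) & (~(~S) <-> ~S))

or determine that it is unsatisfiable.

No satisfying assignment exists.

The conjunct ~(~S) <-> ~S is unsatisfiable on its own:
  S=F: evaluates to False.
  S=T: evaluates to False.
So the whole conjunction is unsatisfiable.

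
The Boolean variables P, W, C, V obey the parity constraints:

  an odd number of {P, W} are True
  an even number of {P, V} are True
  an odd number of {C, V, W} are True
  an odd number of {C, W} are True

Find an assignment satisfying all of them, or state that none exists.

P: False, W: True, C: False, V: False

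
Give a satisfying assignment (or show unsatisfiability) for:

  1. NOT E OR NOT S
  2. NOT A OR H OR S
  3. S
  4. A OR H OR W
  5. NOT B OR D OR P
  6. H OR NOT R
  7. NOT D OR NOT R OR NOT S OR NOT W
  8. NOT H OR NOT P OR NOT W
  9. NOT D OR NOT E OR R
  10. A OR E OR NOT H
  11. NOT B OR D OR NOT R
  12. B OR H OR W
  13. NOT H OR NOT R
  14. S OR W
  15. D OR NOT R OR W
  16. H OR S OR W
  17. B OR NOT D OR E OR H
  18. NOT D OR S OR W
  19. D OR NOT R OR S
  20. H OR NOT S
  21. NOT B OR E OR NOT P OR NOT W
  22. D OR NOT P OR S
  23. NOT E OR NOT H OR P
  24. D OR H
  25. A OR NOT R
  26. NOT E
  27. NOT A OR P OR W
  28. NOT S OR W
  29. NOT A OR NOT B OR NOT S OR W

R: False; A: True; D: False; B: False; S: True; W: True; P: False; H: True; E: False

Unit clause (S) forces S = True.
In (H OR NOT S) only H is left, so H = True.
Unit clause (NOT E) forces E = False.
In (NOT S OR W) only W is left, so W = True.
In (NOT H OR NOT P OR NOT W) only NOT P is left, so P = False.
In (A OR E OR NOT H) only A is left, so A = True.
In (NOT H OR NOT R) only NOT R is left, so R = False.
Set D = False.
  then (NOT B OR D OR P) forces B = False.
All clauses satisfied.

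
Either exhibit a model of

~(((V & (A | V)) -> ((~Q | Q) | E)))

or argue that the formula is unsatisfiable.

UNSATISFIABLE

Case Q = True: the formula becomes ~(((V & (A | V)) -> True)) = False.
Case Q = False: the formula becomes ~(((V & (A | V)) -> True)) = False.
Both cases fail — unsatisfiable.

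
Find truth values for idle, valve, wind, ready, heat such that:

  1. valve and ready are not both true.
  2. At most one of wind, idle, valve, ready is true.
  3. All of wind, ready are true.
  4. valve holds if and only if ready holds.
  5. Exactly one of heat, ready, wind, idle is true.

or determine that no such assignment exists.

No satisfying assignment exists.

Case ready = True:
  (1) with ready=T forces valve = False.
  Constraint (4) is violated (valve=F, ready=T) — contradiction.
Case ready = False:
  Constraint (3) is violated (ready=F) — contradiction.
Both cases fail — unsatisfiable.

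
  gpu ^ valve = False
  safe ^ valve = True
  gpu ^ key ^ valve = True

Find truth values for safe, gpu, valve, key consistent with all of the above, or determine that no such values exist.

safe: True, gpu: False, valve: False, key: True

gpu ^ valve = F ^ F = False ✓
safe ^ valve = T ^ F = True ✓
gpu ^ key ^ valve = F ^ T ^ F = True ✓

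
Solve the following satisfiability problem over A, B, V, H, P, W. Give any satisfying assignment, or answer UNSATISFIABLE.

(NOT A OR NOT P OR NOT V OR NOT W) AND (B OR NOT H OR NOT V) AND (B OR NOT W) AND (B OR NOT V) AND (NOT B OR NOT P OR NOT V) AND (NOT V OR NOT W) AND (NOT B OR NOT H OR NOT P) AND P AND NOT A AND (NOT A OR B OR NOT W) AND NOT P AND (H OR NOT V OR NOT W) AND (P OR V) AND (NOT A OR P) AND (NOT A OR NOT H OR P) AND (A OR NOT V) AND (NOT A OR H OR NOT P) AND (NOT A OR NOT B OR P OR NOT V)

Unsatisfiable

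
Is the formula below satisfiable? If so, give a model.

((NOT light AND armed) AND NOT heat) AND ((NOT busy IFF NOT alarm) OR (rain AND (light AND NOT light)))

busy = True; heat = False; alarm = True; light = False; rain = True; armed = True

  (NOT light AND armed) AND NOT heat = True
    NOT light AND armed = True
      NOT light = True
    NOT heat = True
  (NOT busy IFF NOT alarm) OR (rain AND (light AND NOT light)) = True
    NOT busy IFF NOT alarm = True
      NOT busy = False
      NOT alarm = False
    rain AND (light AND NOT light) = False
      light AND NOT light = False
        NOT light = True
Both conjuncts True, so the formula holds.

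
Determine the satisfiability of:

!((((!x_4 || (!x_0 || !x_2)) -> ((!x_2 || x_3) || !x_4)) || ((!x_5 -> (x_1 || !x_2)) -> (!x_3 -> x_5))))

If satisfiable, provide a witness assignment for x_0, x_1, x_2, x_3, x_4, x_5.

x_0 = False; x_1 = True; x_2 = True; x_3 = False; x_4 = True; x_5 = False

  !((((!x_4 || (!x_0 || !x_2)) -> ((!x_2 || x_3) || !x_4)) || ((!x_5 -> (x_1 || !x_2)) -> (!x_3 -> x_5)))) = True
    ((!x_4 || (!x_0 || !x_2)) -> ((!x_2 || x_3) || !x_4)) || ((!x_5 -> (x_1 || !x_2)) -> (!x_3 -> x_5)) = False
      (!x_4 || (!x_0 || !x_2)) -> ((!x_2 || x_3) || !x_4) = False
        !x_4 || (!x_0 || !x_2) = True
          !x_4 = False
          !x_0 || !x_2 = True
            !x_0 = True
            !x_2 = False
        (!x_2 || x_3) || !x_4 = False
          !x_2 || x_3 = False
            !x_2 = False
          !x_4 = False
      (!x_5 -> (x_1 || !x_2)) -> (!x_3 -> x_5) = False
        !x_5 -> (x_1 || !x_2) = True
          !x_5 = True
          x_1 || !x_2 = True
            !x_2 = False
        !x_3 -> x_5 = False
          !x_3 = True
The formula evaluates to True.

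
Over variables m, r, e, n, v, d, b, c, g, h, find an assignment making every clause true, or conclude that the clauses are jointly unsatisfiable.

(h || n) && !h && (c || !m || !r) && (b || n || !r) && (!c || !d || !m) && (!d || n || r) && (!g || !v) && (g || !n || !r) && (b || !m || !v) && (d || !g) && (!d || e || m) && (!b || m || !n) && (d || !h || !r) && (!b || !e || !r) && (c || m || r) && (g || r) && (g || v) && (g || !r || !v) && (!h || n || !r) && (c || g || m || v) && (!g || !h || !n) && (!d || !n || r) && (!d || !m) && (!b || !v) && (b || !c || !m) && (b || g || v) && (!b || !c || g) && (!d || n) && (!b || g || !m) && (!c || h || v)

Unit clause (!h) forces h = False.
In (h || n) only n is left, so n = True.
Try m = True:
  (!d || !m) forces d = False.
  (d || !g) forces g = False.
  (g || !n || !r) forces r = False.
  clause (g || r) is falsified — backtrack.
So m = False.
  then (!b || m || !n) forces b = False.
Try r = False:
  (c || m || r) forces c = True.
  (g || r) forces g = True.
  (!g || !v) forces v = False.
  clause (!c || h || v) is falsified — backtrack.
So r = True.
  then (g || !n || !r) forces g = True.
  then (d || !g) forces d = True.
  then (!d || e || m) forces e = True.
  then (!g || !v) forces v = False.
  then (!c || h || v) forces c = False.
All clauses satisfied.

m = False, r = True, e = True, n = True, v = False, d = True, b = False, c = False, g = True, h = False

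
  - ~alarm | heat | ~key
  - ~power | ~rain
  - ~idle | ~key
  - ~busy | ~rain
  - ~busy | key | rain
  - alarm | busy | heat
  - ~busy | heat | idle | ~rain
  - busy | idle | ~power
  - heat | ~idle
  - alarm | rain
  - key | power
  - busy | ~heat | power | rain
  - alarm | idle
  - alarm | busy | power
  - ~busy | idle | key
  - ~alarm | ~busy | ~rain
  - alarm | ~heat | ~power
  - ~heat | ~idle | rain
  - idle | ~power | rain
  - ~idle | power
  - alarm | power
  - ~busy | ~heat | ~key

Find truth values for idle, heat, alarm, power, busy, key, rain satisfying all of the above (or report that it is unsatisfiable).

idle=F, heat=T, alarm=T, power=F, busy=F, key=T, rain=T

Try idle = True:
  (~idle | ~key) forces key = False.
  (heat | ~idle) forces heat = True.
  (key | power) forces power = True.
  (~power | ~rain) forces rain = False.
  clause (~heat | ~idle | rain) is falsified — backtrack.
So idle = False.
  then (alarm | idle) forces alarm = True.
Try heat = False:
  (~alarm | heat | ~key) forces key = False.
  (key | power) forces power = True.
  (~power | ~rain) forces rain = False.
  clause (idle | ~power | rain) is falsified — backtrack.
So heat = True.
Try power = True:
  (~power | ~rain) forces rain = False.
  clause (idle | ~power | rain) is falsified — backtrack.
So power = False.
  then (key | power) forces key = True.
  then (~busy | ~heat | ~key) forces busy = False.
  then (busy | ~heat | power | rain) forces rain = True.
All clauses satisfied.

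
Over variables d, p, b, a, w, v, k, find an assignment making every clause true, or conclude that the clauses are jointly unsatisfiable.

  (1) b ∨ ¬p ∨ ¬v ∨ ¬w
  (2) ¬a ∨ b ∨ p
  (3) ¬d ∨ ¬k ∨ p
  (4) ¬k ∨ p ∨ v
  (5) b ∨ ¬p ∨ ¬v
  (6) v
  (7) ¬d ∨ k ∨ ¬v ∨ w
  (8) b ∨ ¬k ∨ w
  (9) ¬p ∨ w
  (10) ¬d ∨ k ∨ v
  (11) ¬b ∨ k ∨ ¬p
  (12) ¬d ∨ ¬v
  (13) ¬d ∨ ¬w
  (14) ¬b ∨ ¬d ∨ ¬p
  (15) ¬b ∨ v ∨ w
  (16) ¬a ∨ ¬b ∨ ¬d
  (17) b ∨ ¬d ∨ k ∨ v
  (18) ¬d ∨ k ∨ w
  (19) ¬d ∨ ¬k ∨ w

d: False, p: False, b: False, a: False, w: True, v: True, k: False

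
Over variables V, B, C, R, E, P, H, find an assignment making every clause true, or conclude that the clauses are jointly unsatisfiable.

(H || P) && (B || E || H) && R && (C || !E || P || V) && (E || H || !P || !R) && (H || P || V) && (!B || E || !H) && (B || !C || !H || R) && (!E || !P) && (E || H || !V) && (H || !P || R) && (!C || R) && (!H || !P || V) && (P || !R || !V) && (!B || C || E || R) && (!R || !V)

V = False, B = False, C = True, R = True, E = True, P = False, H = True

Unit clause (R) forces R = True.
In (!R || !V) only !V is left, so V = False.
Set B = False.
Set C = True.
Set E = True.
  then (!E || !P) forces P = False.
  then (H || P) forces H = True.
All clauses satisfied.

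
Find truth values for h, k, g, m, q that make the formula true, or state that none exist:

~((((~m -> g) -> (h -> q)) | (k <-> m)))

h: True; k: False; g: False; m: True; q: False

  ~((((~m -> g) -> (h -> q)) | (k <-> m))) = True
    ((~m -> g) -> (h -> q)) | (k <-> m) = False
      (~m -> g) -> (h -> q) = False
        ~m -> g = True
          ~m = False
        h -> q = False
      k <-> m = False
The formula evaluates to True.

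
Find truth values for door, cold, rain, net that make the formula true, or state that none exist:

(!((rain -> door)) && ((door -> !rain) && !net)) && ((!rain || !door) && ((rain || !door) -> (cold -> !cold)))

door = False, cold = False, rain = True, net = False

  !((rain -> door)) && ((door -> !rain) && !net) = True
    !((rain -> door)) = True
      rain -> door = False
    (door -> !rain) && !net = True
      door -> !rain = True
        !rain = False
      !net = True
  (!rain || !door) && ((rain || !door) -> (cold -> !cold)) = True
    !rain || !door = True
      !rain = False
      !door = True
    (rain || !door) -> (cold -> !cold) = True
      rain || !door = True
        !door = True
      cold -> !cold = True
        !cold = True
Both conjuncts True, so the formula holds.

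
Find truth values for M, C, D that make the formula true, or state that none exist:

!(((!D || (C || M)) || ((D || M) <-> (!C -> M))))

M = False, C = False, D = True

  !(((!D || (C || M)) || ((D || M) <-> (!C -> M)))) = True
    (!D || (C || M)) || ((D || M) <-> (!C -> M)) = False
      !D || (C || M) = False
        !D = False
        C || M = False
      (D || M) <-> (!C -> M) = False
        D || M = True
        !C -> M = False
          !C = True
The formula evaluates to True.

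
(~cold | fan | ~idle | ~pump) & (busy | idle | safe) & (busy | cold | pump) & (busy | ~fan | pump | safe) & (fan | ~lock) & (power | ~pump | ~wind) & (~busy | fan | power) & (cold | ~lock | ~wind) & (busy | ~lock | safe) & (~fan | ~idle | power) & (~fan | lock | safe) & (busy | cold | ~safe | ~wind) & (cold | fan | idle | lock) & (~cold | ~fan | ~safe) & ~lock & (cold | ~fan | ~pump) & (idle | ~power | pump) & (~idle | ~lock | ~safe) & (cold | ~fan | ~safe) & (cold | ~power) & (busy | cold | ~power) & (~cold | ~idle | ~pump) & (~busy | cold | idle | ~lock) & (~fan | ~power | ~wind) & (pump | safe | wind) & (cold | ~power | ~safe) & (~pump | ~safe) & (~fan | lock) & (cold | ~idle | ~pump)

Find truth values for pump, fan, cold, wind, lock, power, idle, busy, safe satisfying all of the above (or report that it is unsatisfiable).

Unit clause (~lock) forces lock = False.
In (~fan | lock) only ~fan is left, so fan = False.
Set pump = False.
Try cold = False:
  (busy | cold | pump) forces busy = True.
  (~busy | fan | power) forces power = True.
  clause (cold | ~power) is falsified — backtrack.
So cold = True.
Set wind = True.
Set power = True.
  then (idle | ~power | pump) forces idle = True.
Set busy = False.
Set safe = False.
All clauses satisfied.

pump=F, fan=F, cold=T, wind=T, lock=F, power=T, idle=T, busy=F, safe=F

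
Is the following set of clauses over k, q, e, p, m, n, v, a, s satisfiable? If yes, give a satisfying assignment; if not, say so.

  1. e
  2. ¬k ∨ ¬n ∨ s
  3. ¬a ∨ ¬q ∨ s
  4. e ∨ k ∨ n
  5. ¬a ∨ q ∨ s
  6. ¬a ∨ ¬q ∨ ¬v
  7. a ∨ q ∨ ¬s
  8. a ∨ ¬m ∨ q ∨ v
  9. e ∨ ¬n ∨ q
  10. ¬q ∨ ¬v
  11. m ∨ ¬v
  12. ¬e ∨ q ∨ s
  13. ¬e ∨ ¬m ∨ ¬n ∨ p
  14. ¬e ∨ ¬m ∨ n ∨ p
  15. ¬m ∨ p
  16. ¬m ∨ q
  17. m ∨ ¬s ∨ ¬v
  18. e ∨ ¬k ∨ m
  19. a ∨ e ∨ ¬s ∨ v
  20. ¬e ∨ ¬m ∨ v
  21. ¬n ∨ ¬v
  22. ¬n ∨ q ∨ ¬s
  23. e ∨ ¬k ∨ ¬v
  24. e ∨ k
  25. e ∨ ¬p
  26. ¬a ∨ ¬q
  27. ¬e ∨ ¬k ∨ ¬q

k=F; q=T; e=T; p=T; m=F; n=F; v=F; a=F; s=F

Unit clause (e) forces e = True.
Set k = False.
Set q = True.
  then (¬q ∨ ¬v) forces v = False.
  then (¬e ∨ ¬m ∨ v) forces m = False.
  then (¬a ∨ ¬q) forces a = False.
Set p = True.
Set n = False.
Set s = False.
All clauses satisfied.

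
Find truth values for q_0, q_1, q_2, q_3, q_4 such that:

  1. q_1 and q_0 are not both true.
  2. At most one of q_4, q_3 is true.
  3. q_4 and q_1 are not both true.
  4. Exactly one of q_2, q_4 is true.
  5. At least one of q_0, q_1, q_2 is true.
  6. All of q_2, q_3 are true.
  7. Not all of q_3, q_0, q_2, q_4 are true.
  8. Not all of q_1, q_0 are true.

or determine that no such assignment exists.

q_0 = True; q_1 = False; q_2 = True; q_3 = True; q_4 = False

  (1) q_1=F, q_0=T — not both ✓
  (2) {q_4, q_3}: 1 true — at most one ✓
  (3) q_4=F, q_1=F — not both ✓
  (4) {q_2, q_4}: 1 true — exactly one ✓
  (5) {q_0, q_1, q_2}: 2 true — at least one ✓
  (6) {q_2, q_3}: all 2 true ✓
  (7) {q_3, q_0, q_2, q_4}: 3/4 true — not all ✓
  (8) {q_1, q_0}: 1/2 true — not all ✓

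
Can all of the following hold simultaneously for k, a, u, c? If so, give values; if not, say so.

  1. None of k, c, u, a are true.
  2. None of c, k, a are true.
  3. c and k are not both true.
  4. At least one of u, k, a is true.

Case k = True:
  Constraint (1) is violated (k=T) — contradiction.
Case k = False:
  (1) forces c = False.
  (1) forces u = False.
  (1) forces a = False.
  Constraint (4) is violated (u=F, k=F, a=F) — contradiction.
Both cases fail — unsatisfiable.

UNSATISFIABLE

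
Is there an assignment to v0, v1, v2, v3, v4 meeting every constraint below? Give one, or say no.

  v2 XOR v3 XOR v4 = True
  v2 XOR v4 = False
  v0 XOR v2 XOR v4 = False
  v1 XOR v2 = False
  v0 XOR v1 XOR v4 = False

v0 = False, v1 = True, v2 = True, v3 = True, v4 = True

v2 XOR v3 XOR v4 = T XOR T XOR T = True ✓
v2 XOR v4 = T XOR T = False ✓
v0 XOR v2 XOR v4 = F XOR T XOR T = False ✓
v1 XOR v2 = T XOR T = False ✓
v0 XOR v1 XOR v4 = F XOR T XOR T = False ✓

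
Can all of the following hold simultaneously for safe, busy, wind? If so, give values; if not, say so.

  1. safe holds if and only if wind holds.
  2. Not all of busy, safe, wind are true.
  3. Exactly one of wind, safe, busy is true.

safe = False; busy = True; wind = False

  (1) safe=F, wind=F — same ✓
  (2) {busy, safe, wind}: 1/3 true — not all ✓
  (3) {wind, safe, busy}: 1 true — exactly one ✓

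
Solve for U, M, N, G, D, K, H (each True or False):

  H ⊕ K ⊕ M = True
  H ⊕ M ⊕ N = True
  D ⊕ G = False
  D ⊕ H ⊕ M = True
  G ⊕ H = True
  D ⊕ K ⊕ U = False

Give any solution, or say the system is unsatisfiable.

U = False; M = False; N = False; G = False; D = False; K = False; H = True

H ⊕ K ⊕ M = T ⊕ F ⊕ F = True ✓
H ⊕ M ⊕ N = T ⊕ F ⊕ F = True ✓
D ⊕ G = F ⊕ F = False ✓
D ⊕ H ⊕ M = F ⊕ T ⊕ F = True ✓
G ⊕ H = F ⊕ T = True ✓
D ⊕ K ⊕ U = F ⊕ F ⊕ F = False ✓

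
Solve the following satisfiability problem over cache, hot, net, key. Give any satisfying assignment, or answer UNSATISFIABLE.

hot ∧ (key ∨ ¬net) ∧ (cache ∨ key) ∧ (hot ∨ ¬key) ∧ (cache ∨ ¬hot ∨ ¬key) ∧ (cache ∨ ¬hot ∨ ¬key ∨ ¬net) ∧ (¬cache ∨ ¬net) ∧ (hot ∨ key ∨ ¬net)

Unit clause (hot) forces hot = True.
Try cache = False:
  (cache ∨ key) forces key = True.
  clause (cache ∨ ¬hot ∨ ¬key) is falsified — backtrack.
So cache = True.
  then (¬cache ∨ ¬net) forces net = False.
Set key = True.
Check each clause:
  (hot): hot holds.
  (key ∨ ¬net): key holds.
  (cache ∨ key): cache holds.
  (hot ∨ ¬key): hot holds.
  (cache ∨ ¬hot ∨ ¬key): cache holds.
  (cache ∨ ¬hot ∨ ¬key ∨ ¬net): cache holds.
  (¬cache ∨ ¬net): ¬net holds.
  (hot ∨ key ∨ ¬net): hot holds.
All clauses satisfied.

cache = True, hot = True, net = False, key = True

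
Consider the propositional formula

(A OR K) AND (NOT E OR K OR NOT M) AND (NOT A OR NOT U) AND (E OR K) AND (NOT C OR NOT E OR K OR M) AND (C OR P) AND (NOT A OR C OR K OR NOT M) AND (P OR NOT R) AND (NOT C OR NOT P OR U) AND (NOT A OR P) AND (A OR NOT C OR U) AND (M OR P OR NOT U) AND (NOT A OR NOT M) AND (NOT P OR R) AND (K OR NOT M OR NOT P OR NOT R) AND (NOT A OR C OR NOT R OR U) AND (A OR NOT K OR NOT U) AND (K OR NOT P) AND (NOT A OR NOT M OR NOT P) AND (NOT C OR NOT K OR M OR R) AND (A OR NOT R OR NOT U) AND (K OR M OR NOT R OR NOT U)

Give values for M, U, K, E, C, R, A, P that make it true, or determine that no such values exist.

M = False; U = False; K = True; E = True; C = False; R = True; A = False; P = True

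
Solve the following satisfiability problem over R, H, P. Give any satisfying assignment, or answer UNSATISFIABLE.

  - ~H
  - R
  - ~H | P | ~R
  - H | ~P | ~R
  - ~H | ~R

Unit clause (~H) forces H = False.
Unit clause (R) forces R = True.
In (H | ~P | ~R) only ~P is left, so P = False.
Check each clause:
  (~H): ~H holds.
  (R): R holds.
  (~H | P | ~R): ~H holds.
  (H | ~P | ~R): ~P holds.
  (~H | ~R): ~H holds.
All clauses satisfied.

R: True, H: False, P: False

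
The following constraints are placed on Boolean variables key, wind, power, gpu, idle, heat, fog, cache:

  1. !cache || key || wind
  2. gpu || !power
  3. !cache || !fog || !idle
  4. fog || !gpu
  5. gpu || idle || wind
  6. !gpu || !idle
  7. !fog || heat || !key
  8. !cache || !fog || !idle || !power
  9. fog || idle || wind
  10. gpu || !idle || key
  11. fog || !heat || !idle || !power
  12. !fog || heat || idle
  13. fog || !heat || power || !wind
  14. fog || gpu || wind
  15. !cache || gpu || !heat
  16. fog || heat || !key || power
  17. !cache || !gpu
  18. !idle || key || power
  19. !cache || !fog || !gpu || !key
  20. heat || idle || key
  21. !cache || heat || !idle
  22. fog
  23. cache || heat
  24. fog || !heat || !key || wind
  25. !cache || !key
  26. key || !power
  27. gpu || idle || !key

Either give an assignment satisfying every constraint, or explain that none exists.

key: False, wind: False, power: False, gpu: True, idle: False, heat: True, fog: True, cache: False

Unit clause (fog) forces fog = True.
Set key = False.
  then (key || !power) forces power = False.
  then (!idle || key || power) forces idle = False.
  then (heat || idle || key) forces heat = True.
Set wind = False.
  then (!cache || key || wind) forces cache = False.
  then (gpu || idle || wind) forces gpu = True.
All clauses satisfied.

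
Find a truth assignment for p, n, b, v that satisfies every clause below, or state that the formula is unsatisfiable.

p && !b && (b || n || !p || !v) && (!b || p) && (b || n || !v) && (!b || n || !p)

Unit clause (p) forces p = True.
Unit clause (!b) forces b = False.
Set n = True.
Set v = True.
Check each clause:
  (p): p holds.
  (!b): !b holds.
  (b || n || !p || !v): n holds.
  (!b || p): !b holds.
  (b || n || !v): n holds.
  (!b || n || !p): !b holds.
All clauses satisfied.

p: True, n: True, b: False, v: True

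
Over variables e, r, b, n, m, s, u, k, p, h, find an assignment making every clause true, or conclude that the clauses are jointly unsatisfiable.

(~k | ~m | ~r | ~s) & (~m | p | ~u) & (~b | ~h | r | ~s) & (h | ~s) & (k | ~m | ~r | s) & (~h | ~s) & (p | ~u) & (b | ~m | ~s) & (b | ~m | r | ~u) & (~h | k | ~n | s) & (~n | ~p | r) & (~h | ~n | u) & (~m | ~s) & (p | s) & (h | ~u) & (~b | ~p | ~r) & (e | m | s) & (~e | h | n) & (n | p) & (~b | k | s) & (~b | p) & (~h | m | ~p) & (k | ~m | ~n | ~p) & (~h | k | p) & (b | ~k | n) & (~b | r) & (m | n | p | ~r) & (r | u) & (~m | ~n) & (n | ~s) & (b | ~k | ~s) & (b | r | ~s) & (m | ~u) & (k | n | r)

e = True; r = True; b = False; n = True; m = False; s = False; u = False; k = False; p = True; h = False

Set e = True.
Try r = False:
  (~b | r) forces b = False.
  (r | u) forces u = True.
  (p | ~u) forces p = True.
  (b | ~m | r | ~u) forces m = False.
  clause (m | ~u) is falsified — backtrack.
So r = True.
Set b = False.
Set n = True.
  then (~m | ~n) forces m = False.
  then (m | ~u) forces u = False.
  then (~h | ~n | u) forces h = False.
  then (h | ~s) forces s = False.
  then (p | s) forces p = True.
Set k = False.
All clauses satisfied.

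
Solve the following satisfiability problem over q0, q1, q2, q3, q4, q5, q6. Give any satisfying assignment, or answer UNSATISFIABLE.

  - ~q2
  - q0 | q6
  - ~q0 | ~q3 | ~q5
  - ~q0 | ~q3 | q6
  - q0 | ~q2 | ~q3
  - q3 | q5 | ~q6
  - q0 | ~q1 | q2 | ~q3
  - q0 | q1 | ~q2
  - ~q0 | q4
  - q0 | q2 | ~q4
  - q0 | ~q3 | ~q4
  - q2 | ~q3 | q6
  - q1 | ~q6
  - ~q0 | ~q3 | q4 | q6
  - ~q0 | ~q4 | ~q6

q0: True; q1: True; q2: False; q3: False; q4: True; q5: False; q6: False

Unit clause (~q2) forces q2 = False.
Set q0 = True.
  then (~q0 | q4) forces q4 = True.
  then (~q0 | ~q4 | ~q6) forces q6 = False.
  then (~q0 | ~q3 | q6) forces q3 = False.
Set q1 = True.
Set q5 = False.
All clauses satisfied.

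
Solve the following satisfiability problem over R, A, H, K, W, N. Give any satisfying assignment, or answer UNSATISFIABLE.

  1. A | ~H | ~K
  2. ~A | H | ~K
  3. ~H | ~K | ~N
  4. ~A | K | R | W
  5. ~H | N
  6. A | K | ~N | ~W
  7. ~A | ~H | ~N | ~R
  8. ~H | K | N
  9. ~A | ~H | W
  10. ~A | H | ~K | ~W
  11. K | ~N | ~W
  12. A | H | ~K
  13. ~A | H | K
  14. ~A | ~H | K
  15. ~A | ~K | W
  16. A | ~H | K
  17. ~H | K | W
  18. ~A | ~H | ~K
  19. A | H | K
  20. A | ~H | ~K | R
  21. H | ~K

Case H = True:
  (~H | N) forces N = True.
  (~H | ~K | ~N) forces K = False.
  (K | ~N | ~W) forces W = False.
  Clause (~H | K | W) is falsified — contradiction.
Case H = False:
  (H | ~K) forces K = False.
  (~A | H | K) forces A = False.
  Clause (A | H | K) is falsified — contradiction.
Both cases fail, so the formula is unsatisfiable.

The formula is unsatisfiable.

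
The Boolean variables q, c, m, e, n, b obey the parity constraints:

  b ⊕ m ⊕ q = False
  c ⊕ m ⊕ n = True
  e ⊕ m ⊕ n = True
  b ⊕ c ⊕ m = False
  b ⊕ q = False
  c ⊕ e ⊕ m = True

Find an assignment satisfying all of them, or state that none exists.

Adding constraints 1, 2, 3, 5, 6 mod 2: every variable appears an even number of times on the left, so the left side is 0.
But the right sides sum to 1 (mod 2). 0 ≠ 1 — the system is inconsistent.

Unsatisfiable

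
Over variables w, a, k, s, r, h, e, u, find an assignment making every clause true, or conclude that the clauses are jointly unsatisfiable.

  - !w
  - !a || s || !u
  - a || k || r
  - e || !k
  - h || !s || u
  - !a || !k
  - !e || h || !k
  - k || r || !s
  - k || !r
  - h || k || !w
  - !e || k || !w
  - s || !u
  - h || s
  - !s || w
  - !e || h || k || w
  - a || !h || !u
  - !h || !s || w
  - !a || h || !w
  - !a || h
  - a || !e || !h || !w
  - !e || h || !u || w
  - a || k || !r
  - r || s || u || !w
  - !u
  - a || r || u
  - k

w=F, a=F, k=T, s=F, r=T, h=T, e=T, u=F

Unit clause (!w) forces w = False.
In (!s || w) only !s is left, so s = False.
Unit clause (!u) forces u = False.
Unit clause (k) forces k = True.
In (e || !k) only e is left, so e = True.
In (!a || !k) only !a is left, so a = False.
In (!e || h || !k) only h is left, so h = True.
In (a || r || u) only r is left, so r = True.
All clauses satisfied.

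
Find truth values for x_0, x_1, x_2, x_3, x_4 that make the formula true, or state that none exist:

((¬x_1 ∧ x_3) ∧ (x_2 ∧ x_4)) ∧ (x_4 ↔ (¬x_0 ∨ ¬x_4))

x_0 = False, x_1 = False, x_2 = True, x_3 = True, x_4 = True

  (¬x_1 ∧ x_3) ∧ (x_2 ∧ x_4) = True
    ¬x_1 ∧ x_3 = True
      ¬x_1 = True
    x_2 ∧ x_4 = True
  x_4 ↔ (¬x_0 ∨ ¬x_4) = True
    ¬x_0 ∨ ¬x_4 = True
      ¬x_0 = True
      ¬x_4 = False
Both conjuncts True, so the formula holds.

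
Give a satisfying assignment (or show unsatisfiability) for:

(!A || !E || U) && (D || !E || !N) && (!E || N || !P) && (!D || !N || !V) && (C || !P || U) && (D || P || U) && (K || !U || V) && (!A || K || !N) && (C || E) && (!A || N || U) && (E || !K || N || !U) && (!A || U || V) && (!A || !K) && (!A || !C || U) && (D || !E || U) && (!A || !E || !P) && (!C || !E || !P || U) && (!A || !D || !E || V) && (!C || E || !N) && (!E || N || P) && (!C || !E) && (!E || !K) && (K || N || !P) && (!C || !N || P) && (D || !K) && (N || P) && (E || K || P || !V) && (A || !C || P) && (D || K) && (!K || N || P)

U = False, A = False, N = True, V = False, K = False, P = False, E = True, C = False, D = True

Set U = False.
Try A = True:
  (!A || !E || U) forces E = False.
  (C || E) forces C = True.
  clause (!A || !C || U) is falsified — backtrack.
So A = False.
Set N = True.
Set V = False.
Try K = True:
  (!E || !K) forces E = False.
  (C || E) forces C = True.
  clause (!C || E || !N) is falsified — backtrack.
So K = False.
  then (D || K) forces D = True.
Set P = False.
  then (!C || !N || P) forces C = False.
  then (C || E) forces E = True.
All clauses satisfied.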